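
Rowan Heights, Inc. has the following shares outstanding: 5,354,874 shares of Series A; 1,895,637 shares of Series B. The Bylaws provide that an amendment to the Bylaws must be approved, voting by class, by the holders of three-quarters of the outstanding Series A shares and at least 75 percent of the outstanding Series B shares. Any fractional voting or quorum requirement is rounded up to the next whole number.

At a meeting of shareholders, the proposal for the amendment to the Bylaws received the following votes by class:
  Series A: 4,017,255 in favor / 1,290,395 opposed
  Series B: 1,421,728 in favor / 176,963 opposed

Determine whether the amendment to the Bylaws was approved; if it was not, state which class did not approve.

Series A: 3/4 of 5354874 = 4016155.50, rounded up to 4016156; 4,016,156 required, 4,017,255 in favor — approved.
Series B: 3/4 of 1895637 = 1421727.75, rounded up to 1421728; 1,421,728 required, 1,421,728 in favor — approved.

Approved — every class gave the required vote.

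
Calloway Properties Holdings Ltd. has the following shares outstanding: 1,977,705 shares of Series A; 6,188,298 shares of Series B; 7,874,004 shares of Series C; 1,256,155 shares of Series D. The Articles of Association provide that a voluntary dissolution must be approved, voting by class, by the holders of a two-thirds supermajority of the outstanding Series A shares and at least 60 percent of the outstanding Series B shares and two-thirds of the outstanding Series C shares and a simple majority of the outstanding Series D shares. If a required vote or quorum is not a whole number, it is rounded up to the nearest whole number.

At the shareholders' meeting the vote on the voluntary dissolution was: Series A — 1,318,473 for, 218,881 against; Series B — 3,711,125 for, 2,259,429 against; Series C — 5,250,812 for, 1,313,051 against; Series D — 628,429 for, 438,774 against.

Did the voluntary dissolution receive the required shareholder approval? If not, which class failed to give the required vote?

Not approved — the Series B shares did not give the required vote.

Series A: 2/3 of 1977705 = 1318470; 1,318,470 required, 1,318,473 in favor — approved.
Series B: 3/5 of 6188298 = 3712978.80, rounded up to 3712979; 3,712,979 required, 3,711,125 in favor — not approved.
Series C: 2/3 of 7874004 = 5249336; 5,249,336 required, 5,250,812 in favor — approved.
Series D: a majority of 1256155 is 628078; 628,078 required, 628,429 in favor — approved.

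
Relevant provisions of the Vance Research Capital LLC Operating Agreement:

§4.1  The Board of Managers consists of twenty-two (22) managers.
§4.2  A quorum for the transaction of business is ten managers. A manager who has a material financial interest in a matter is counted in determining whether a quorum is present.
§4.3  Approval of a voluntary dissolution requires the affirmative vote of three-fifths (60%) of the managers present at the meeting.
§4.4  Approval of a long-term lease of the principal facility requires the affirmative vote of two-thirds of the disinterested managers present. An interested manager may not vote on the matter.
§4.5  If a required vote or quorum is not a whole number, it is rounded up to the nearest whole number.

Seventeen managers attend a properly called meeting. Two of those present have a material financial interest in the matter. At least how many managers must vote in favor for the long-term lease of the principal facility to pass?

The long-term lease of the principal facility requires two-thirds of the disinterested managers present (17 − 2 = 15).
2/3 of 15 = 10.

10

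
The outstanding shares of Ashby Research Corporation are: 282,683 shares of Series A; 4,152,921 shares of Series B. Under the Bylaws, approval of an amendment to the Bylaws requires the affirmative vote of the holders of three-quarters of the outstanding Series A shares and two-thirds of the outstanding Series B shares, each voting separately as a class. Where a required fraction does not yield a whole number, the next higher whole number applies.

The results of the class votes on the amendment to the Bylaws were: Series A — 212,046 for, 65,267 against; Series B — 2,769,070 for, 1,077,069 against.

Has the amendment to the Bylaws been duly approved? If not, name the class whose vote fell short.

Approved — every class gave the required vote.

Series A: 3/4 of 282683 = 212012.25, rounded up to 212013; 212,013 required, 212,046 in favor — approved.
Series B: 2/3 of 4152921 = 2768614; 2,768,614 required, 2,769,070 in favor — approved.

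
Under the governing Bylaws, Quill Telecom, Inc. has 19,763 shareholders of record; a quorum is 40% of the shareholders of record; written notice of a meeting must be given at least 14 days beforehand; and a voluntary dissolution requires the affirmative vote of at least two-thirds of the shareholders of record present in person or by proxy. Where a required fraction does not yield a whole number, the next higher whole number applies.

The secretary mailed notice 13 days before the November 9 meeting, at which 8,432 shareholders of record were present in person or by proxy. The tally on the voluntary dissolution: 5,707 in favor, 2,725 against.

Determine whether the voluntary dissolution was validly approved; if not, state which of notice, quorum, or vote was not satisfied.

Invalid — notice requirement not satisfied.

Notice: 13 days given; 14 required. Not satisfied.
Quorum: 40% of 19,763 = 7,905.20, rounded up to 7,906; 8,432 present. Satisfied.
Vote: requires two-thirds of those present (8,432); 2/3 of 8432 = 5621.33, rounded up to 5622, so 5,622 needed; 5,707 in favor. Satisfied.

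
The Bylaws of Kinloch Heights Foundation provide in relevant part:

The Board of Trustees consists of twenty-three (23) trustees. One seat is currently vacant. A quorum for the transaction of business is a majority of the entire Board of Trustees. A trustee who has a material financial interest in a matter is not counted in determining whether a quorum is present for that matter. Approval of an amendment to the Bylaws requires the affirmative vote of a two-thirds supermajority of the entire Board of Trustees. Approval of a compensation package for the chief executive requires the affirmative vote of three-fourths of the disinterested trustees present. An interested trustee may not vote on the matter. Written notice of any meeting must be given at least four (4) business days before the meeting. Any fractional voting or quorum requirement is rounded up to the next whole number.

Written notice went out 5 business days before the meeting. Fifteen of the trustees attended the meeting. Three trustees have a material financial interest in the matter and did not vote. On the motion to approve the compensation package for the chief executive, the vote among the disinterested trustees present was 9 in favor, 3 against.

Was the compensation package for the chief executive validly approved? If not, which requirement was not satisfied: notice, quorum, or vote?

Valid — all requirements satisfied.

Notice: 5 business days given; 4 required (5 ≥ 4). Satisfied.
Quorum: 15 present, but the 3 interested trustees do not count, leaving 12. Quorum is 12. Satisfied.
Vote: the compensation package for the chief executive requires three-fourths of the disinterested trustees present (15 − 3 = 12). 3/4 of 12 = 9, so 9 affirmative votes are needed; 9 voted in favor. Satisfied.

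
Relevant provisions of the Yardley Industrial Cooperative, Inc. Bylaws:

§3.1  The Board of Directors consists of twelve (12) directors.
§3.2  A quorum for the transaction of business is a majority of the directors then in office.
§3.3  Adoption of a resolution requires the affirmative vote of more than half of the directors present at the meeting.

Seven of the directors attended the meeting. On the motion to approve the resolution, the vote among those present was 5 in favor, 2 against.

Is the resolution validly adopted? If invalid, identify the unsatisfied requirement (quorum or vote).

Quorum: 7 present; quorum is 7. Satisfied.
Vote: the resolution requires a majority of the directors present (7). A majority of 7 is 4, so 4 affirmative votes are needed; 5 voted in favor. Satisfied.

Valid — all requirements satisfied.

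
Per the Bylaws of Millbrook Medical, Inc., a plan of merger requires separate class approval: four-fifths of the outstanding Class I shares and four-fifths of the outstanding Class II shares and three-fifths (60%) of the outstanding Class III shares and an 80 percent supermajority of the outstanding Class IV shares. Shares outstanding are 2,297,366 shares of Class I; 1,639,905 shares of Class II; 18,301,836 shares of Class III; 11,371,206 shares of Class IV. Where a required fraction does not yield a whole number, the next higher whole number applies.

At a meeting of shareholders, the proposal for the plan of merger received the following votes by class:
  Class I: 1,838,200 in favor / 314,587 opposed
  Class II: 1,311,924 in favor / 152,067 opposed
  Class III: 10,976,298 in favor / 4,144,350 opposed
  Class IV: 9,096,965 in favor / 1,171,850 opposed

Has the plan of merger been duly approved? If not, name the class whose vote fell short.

Not approved — the Class III shares did not give the required vote.

Class I: 4/5 of 2297366 = 1837892.80, rounded up to 1837893; 1,837,893 required, 1,838,200 in favor — approved.
Class II: 4/5 of 1639905 = 1311924; 1,311,924 required, 1,311,924 in favor — approved.
Class III: 3/5 of 18301836 = 10981101.60, rounded up to 10981102; 10,981,102 required, 10,976,298 in favor — not approved.
Class IV: 4/5 of 11371206 = 9096964.80, rounded up to 9096965; 9,096,965 required, 9,096,965 in favor — approved.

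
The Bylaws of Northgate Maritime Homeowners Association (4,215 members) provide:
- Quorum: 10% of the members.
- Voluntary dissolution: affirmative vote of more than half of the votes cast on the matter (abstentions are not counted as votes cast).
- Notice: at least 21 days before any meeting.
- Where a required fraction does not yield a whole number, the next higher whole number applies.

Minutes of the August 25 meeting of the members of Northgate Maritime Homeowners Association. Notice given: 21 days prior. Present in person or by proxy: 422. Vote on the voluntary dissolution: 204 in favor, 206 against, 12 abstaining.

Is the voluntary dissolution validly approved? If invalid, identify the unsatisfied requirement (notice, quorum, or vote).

Invalid — vote requirement not satisfied.

Notice: 21 days given; 21 required. Satisfied.
Quorum: 10% of 4,215 = 421.50, rounded up to 422; 422 present. Satisfied.
Vote: requires a majority of the votes cast (422 − 12 abstaining = 410); a majority of 410 is 206, so 206 needed; 204 in favor. Not satisfied.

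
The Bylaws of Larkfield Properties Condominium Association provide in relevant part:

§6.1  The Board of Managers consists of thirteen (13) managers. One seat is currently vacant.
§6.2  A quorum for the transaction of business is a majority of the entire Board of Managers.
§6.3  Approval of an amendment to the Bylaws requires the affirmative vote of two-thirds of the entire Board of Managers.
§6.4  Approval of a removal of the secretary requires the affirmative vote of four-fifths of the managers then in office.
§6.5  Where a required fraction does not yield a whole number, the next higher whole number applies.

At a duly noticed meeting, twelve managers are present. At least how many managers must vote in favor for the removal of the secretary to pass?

The removal of the secretary requires four-fifths of the managers then in office (12).
4/5 of 12 = 9.60, rounded up to 10.

10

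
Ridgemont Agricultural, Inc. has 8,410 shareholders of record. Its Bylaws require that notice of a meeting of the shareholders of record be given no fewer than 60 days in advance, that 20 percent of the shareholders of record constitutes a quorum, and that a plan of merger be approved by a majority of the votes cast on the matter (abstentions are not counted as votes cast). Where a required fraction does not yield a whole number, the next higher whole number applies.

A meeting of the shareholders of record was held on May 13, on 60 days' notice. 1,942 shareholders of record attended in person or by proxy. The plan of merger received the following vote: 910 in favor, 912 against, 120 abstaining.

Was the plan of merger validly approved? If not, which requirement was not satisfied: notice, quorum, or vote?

Notice: 60 days given; 60 required. Satisfied.
Quorum: 20% of 8,410 = 1,682; 1,942 present. Satisfied.
Vote: requires a majority of the votes cast (1,942 − 120 abstaining = 1,822); a majority of 1822 is 912, so 912 needed; 910 in favor. Not satisfied.

Invalid — vote requirement not satisfied.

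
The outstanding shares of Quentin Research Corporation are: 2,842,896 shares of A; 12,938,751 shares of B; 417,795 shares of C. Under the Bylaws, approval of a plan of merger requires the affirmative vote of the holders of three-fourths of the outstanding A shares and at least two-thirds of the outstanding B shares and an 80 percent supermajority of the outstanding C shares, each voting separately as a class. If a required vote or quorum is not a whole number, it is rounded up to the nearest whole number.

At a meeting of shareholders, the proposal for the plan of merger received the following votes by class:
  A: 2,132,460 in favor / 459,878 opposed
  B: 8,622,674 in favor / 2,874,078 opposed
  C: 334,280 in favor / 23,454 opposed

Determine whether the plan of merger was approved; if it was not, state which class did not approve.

A: 3/4 of 2842896 = 2132172; 2,132,172 required, 2,132,460 in favor — approved.
B: 2/3 of 12938751 = 8625834; 8,625,834 required, 8,622,674 in favor — not approved.
C: 4/5 of 417795 = 334236; 334,236 required, 334,280 in favor — approved.

Not approved — the B shares did not give the required vote.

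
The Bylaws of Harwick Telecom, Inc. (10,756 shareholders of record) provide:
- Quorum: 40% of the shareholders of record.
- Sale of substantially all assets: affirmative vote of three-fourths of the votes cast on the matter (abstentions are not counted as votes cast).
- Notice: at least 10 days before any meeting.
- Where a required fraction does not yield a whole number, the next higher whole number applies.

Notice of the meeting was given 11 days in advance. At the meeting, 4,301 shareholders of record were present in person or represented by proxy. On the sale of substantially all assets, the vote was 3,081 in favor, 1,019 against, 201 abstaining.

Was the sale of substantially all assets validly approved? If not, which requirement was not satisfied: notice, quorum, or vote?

Notice: 11 days given; 10 required. Satisfied.
Quorum: 40% of 10,756 = 4,302.40, rounded up to 4,303; 4,301 present. Not satisfied.
Vote: requires three-fourths of the votes cast (4,301 − 201 abstaining = 4,100); 3/4 of 4100 = 3075, so 3,075 needed; 3,081 in favor. Satisfied.

Invalid — quorum requirement not satisfied.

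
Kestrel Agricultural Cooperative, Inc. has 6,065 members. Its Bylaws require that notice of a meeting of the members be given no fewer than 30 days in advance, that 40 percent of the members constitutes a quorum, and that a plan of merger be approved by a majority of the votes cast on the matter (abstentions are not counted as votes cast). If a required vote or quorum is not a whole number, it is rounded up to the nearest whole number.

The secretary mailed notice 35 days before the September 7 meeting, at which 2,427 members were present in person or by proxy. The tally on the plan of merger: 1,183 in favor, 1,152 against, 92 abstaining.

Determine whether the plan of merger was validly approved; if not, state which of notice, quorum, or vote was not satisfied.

Valid — all requirements satisfied.

Notice: 35 days given; 30 required. Satisfied.
Quorum: 40% of 6,065 = 2,426; 2,427 present. Satisfied.
Vote: requires a majority of the votes cast (2,427 − 92 abstaining = 2,335); a majority of 2335 is 1168, so 1,168 needed; 1,183 in favor. Satisfied.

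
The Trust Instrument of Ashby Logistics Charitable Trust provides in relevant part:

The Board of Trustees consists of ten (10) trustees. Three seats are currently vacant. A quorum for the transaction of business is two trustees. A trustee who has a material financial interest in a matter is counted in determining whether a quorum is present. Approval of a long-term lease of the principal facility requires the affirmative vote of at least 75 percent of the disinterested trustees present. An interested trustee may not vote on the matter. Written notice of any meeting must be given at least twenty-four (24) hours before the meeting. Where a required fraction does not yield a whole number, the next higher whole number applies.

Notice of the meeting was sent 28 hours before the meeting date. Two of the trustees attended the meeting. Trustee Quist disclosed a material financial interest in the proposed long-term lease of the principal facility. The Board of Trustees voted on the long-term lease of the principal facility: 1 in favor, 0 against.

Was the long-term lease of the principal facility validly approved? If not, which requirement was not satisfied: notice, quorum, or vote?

Notice: 28 hours given; 24 required (28 ≥ 24). Satisfied.
Quorum: 2 present (interested trustees count toward quorum); quorum is 2. Satisfied.
Vote: the long-term lease of the principal facility requires three-fourths of the disinterested trustees present (2 − 1 = 1). 3/4 of 1 = 0.75, rounded up to 1, so 1 affirmative vote is needed; 1 voted in favor. Satisfied.

Valid — all requirements satisfied.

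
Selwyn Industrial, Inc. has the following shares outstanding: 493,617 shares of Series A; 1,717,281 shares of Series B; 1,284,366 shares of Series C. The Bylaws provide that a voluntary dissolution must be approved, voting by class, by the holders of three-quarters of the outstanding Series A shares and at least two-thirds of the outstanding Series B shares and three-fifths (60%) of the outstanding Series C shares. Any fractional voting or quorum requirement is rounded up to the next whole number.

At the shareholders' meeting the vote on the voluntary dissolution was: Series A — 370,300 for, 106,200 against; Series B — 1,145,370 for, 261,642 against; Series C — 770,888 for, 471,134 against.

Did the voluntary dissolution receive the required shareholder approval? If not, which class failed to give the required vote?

Approved — every class gave the required vote.

Series A: 3/4 of 493617 = 370212.75, rounded up to 370213; 370,213 required, 370,300 in favor — approved.
Series B: 2/3 of 1717281 = 1144854; 1,144,854 required, 1,145,370 in favor — approved.
Series C: 3/5 of 1284366 = 770619.60, rounded up to 770620; 770,620 required, 770,888 in favor — approved.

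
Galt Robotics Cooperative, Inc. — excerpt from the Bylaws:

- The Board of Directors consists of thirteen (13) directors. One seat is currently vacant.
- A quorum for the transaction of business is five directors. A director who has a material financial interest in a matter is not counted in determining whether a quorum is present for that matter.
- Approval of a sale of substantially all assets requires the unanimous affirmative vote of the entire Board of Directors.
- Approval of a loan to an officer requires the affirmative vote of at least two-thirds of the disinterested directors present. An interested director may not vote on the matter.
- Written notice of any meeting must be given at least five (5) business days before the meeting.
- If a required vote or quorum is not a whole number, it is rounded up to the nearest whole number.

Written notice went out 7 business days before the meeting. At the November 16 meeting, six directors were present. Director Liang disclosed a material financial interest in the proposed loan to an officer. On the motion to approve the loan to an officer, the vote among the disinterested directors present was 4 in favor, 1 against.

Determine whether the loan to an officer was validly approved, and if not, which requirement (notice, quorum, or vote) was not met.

Valid — all requirements satisfied.

Notice: 7 business days given; 5 required (7 ≥ 5). Satisfied.
Quorum: 6 present, but the 1 interested director does not count, leaving 5. Quorum is 5. Satisfied.
Vote: the loan to an officer requires two-thirds of the disinterested directors present (6 − 1 = 5). 2/3 of 5 = 3.33, rounded up to 4, so 4 affirmative votes are needed; 4 voted in favor. Satisfied.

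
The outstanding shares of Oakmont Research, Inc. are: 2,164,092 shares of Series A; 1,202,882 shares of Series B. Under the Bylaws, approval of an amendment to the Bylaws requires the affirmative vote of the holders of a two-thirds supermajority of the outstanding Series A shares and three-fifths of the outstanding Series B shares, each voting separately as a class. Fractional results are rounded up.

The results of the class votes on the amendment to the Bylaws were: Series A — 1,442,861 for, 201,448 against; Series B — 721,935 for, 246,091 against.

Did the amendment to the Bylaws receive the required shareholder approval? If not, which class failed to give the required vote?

Series A: 2/3 of 2164092 = 1442728; 1,442,728 required, 1,442,861 in favor — approved.
Series B: 3/5 of 1202882 = 721729.20, rounded up to 721730; 721,730 required, 721,935 in favor — approved.

Approved — every class gave the required vote.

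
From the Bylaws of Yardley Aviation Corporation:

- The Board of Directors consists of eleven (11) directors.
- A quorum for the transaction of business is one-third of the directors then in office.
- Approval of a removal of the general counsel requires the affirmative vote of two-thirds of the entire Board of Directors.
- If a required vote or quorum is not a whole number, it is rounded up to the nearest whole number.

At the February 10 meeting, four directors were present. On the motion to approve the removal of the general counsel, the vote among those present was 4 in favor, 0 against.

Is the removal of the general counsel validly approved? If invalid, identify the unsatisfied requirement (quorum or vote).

Invalid — vote requirement not satisfied.

Quorum: 4 present; quorum is 4. Satisfied.
Vote: the removal of the general counsel requires two-thirds of the entire Board of Directors (11). 2/3 of 11 = 7.33, rounded up to 8, so 8 affirmative votes are needed; 4 voted in favor. Not satisfied.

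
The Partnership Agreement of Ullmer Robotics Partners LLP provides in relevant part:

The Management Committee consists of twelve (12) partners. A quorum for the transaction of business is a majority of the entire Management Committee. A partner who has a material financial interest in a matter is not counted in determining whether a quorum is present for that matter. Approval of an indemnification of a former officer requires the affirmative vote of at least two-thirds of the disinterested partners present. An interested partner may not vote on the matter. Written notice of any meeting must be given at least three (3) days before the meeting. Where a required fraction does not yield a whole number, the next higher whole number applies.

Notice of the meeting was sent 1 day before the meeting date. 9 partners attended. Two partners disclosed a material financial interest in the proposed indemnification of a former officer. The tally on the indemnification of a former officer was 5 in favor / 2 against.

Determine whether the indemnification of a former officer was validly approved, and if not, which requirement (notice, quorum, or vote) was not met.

Invalid — notice requirement not satisfied.

Notice: 1 day given; 3 required (1 < 3). Not satisfied.
Quorum: 9 present, but the 2 interested partners do not count, leaving 7. Quorum is 7. Satisfied.
Vote: the indemnification of a former officer requires two-thirds of the disinterested partners present (9 − 2 = 7). 2/3 of 7 = 4.67, rounded up to 5, so 5 affirmative votes are needed; 5 voted in favor. Satisfied.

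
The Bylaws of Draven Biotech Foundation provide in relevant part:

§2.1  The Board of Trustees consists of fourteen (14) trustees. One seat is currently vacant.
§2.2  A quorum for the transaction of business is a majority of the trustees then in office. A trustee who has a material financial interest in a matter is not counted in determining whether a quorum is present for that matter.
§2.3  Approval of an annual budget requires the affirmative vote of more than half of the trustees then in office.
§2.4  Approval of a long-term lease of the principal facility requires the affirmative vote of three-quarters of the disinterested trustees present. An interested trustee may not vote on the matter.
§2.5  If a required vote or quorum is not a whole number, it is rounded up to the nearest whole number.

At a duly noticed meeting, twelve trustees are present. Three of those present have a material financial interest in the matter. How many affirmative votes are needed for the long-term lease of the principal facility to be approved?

The long-term lease of the principal facility requires three-fourths of the disinterested trustees present (12 − 3 = 9).
3/4 of 9 = 6.75, rounded up to 7.

7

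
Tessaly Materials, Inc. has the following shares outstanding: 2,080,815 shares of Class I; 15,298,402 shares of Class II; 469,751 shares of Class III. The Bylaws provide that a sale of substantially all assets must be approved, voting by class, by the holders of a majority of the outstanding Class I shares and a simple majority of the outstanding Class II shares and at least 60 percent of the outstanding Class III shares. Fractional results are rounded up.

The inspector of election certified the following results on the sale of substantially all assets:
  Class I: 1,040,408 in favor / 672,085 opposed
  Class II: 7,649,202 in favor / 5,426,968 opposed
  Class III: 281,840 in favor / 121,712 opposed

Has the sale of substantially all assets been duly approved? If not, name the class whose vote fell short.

Not approved — the Class III shares did not give the required vote.

Class I: a majority of 2080815 is 1040408; 1,040,408 required, 1,040,408 in favor — approved.
Class II: a majority of 15298402 is 7649202; 7,649,202 required, 7,649,202 in favor — approved.
Class III: 3/5 of 469751 = 281850.60, rounded up to 281851; 281,851 required, 281,840 in favor — not approved.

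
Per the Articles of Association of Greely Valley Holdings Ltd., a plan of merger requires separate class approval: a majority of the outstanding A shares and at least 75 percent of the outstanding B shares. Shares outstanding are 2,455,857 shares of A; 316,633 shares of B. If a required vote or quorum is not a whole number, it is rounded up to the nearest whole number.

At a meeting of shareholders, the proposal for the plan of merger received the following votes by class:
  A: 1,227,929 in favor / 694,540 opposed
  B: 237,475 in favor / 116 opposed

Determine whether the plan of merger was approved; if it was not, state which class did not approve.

Approved — every class gave the required vote.

A: a majority of 2455857 is 1227929; 1,227,929 required, 1,227,929 in favor — approved.
B: 3/4 of 316633 = 237474.75, rounded up to 237475; 237,475 required, 237,475 in favor — approved.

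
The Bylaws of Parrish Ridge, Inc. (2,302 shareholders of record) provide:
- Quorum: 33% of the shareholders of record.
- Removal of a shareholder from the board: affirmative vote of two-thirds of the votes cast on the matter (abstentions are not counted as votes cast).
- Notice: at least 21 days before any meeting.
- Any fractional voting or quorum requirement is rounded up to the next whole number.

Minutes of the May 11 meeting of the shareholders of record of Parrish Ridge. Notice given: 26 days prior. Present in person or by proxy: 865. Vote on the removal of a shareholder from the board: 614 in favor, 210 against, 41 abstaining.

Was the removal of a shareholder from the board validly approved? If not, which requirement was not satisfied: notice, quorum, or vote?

Notice: 26 days given; 21 required. Satisfied.
Quorum: 33% of 2,302 = 759.66, rounded up to 760; 865 present. Satisfied.
Vote: requires two-thirds of the votes cast (865 − 41 abstaining = 824); 2/3 of 824 = 549.33, rounded up to 550, so 550 needed; 614 in favor. Satisfied.

Valid — all requirements satisfied.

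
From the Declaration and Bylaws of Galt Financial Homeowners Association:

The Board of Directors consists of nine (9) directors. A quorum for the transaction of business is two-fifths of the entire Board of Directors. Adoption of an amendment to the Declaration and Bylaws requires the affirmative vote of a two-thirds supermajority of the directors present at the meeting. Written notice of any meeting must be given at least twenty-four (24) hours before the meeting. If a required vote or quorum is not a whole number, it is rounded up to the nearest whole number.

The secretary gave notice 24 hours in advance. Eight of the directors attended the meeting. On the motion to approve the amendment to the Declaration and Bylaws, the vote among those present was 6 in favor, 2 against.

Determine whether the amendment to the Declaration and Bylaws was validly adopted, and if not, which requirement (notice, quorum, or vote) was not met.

Valid — all requirements satisfied.

Notice: 24 hours given; 24 required (24 ≥ 24). Satisfied.
Quorum: 8 present; quorum is 4. Satisfied.
Vote: the amendment to the Declaration and Bylaws requires two-thirds of the directors present (8). 2/3 of 8 = 5.33, rounded up to 6, so 6 affirmative votes are needed; 6 voted in favor. Satisfied.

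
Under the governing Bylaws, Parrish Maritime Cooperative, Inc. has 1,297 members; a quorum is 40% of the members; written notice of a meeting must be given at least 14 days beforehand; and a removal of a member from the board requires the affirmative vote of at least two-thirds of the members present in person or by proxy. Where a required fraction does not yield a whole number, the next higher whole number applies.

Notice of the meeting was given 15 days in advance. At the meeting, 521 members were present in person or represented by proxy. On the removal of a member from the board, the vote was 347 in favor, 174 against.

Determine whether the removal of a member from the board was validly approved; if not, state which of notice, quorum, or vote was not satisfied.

Notice: 15 days given; 14 required. Satisfied.
Quorum: 40% of 1,297 = 518.80, rounded up to 519; 521 present. Satisfied.
Vote: requires two-thirds of those present (521); 2/3 of 521 = 347.33, rounded up to 348, so 348 needed; 347 in favor. Not satisfied.

Invalid — vote requirement not satisfied.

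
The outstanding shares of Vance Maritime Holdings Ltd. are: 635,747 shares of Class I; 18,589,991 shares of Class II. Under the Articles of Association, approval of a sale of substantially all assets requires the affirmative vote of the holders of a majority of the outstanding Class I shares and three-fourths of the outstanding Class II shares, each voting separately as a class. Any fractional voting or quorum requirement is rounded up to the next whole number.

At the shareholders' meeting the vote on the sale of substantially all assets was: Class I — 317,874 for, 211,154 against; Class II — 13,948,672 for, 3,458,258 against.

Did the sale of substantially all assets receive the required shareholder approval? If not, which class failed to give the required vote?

Class I: a majority of 635747 is 317874; 317,874 required, 317,874 in favor — approved.
Class II: 3/4 of 18589991 = 13942493.25, rounded up to 13942494; 13,942,494 required, 13,948,672 in favor — approved.

Approved — every class gave the required vote.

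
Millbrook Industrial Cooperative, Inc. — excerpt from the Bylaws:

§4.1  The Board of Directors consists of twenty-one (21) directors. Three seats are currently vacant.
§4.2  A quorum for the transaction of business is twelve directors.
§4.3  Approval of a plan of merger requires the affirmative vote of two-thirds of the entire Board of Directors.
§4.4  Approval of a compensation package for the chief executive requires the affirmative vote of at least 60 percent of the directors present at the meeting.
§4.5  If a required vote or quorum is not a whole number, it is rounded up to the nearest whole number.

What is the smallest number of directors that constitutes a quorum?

The quorum is fixed at 12.

12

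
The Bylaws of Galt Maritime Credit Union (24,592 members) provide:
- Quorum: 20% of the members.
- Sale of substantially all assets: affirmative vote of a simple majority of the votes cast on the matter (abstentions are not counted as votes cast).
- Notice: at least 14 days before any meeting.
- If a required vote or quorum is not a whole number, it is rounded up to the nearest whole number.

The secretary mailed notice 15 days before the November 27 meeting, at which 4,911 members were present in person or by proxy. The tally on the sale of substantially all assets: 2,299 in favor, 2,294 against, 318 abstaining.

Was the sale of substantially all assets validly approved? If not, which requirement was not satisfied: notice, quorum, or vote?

Notice: 15 days given; 14 required. Satisfied.
Quorum: 20% of 24,592 = 4,918.40, rounded up to 4,919; 4,911 present. Not satisfied.
Vote: requires a majority of the votes cast (4,911 − 318 abstaining = 4,593); a majority of 4593 is 2297, so 2,297 needed; 2,299 in favor. Satisfied.

Invalid — quorum requirement not satisfied.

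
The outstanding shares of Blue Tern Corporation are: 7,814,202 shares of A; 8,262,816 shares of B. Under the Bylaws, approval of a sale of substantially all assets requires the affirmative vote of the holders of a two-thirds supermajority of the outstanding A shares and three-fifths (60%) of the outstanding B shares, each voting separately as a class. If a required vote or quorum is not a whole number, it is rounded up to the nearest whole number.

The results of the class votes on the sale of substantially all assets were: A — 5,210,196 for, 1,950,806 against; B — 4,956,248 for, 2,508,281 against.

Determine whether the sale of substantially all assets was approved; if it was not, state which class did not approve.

Not approved — the B shares did not give the required vote.

A: 2/3 of 7814202 = 5209468; 5,209,468 required, 5,210,196 in favor — approved.
B: 3/5 of 8262816 = 4957689.60, rounded up to 4957690; 4,957,690 required, 4,956,248 in favor — not approved.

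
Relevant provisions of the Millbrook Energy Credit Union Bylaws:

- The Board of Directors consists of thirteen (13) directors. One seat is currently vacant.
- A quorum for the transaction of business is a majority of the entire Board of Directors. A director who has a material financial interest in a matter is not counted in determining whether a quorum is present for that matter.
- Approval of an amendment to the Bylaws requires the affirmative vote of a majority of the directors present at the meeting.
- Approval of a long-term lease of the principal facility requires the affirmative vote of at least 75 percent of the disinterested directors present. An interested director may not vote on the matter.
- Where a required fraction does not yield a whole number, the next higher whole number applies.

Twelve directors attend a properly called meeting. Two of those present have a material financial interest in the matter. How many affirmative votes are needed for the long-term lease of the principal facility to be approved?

The long-term lease of the principal facility requires three-fourths of the disinterested directors present (12 − 2 = 10).
3/4 of 10 = 7.50, rounded up to 8.

8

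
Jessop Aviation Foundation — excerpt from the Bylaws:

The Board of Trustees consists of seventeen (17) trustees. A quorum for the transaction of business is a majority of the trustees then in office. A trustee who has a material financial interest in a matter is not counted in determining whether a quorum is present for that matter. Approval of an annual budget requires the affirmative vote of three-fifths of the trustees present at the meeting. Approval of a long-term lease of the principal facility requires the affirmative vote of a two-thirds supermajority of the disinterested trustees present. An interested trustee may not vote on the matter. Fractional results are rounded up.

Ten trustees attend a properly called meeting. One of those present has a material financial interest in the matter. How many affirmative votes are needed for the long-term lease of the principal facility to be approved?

The long-term lease of the principal facility requires two-thirds of the disinterested trustees present (10 − 1 = 9).
2/3 of 9 = 6.

6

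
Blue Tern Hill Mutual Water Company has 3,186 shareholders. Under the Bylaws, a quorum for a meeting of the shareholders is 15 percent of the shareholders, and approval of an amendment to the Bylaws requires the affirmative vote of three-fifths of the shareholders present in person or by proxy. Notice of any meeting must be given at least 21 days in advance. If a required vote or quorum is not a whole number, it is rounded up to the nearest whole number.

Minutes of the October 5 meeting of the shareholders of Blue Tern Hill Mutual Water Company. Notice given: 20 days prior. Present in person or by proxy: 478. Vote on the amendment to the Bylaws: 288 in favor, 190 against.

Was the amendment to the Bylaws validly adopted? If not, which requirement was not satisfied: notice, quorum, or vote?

Invalid — notice requirement not satisfied.

Notice: 20 days given; 21 required. Not satisfied.
Quorum: 15% of 3,186 = 477.90, rounded up to 478; 478 present. Satisfied.
Vote: requires three-fifths of those present (478); 3/5 of 478 = 286.80, rounded up to 287, so 287 needed; 288 in favor. Satisfied.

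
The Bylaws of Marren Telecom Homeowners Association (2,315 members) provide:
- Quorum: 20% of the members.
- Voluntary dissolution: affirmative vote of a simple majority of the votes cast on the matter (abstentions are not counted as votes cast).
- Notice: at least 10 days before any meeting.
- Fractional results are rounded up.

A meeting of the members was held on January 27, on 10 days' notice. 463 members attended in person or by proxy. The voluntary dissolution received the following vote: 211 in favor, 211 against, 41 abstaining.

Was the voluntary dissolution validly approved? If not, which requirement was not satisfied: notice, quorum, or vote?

Notice: 10 days given; 10 required. Satisfied.
Quorum: 20% of 2,315 = 463; 463 present. Satisfied.
Vote: requires a majority of the votes cast (463 − 41 abstaining = 422); a majority of 422 is 212, so 212 needed; 211 in favor. Not satisfied.

Invalid — vote requirement not satisfied.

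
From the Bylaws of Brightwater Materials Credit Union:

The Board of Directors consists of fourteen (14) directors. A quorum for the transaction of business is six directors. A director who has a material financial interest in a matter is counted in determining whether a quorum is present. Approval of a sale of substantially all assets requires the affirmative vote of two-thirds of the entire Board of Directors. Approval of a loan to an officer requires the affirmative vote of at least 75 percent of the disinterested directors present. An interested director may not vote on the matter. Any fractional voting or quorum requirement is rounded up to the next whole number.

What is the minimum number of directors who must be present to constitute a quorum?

6

The quorum is fixed at 6.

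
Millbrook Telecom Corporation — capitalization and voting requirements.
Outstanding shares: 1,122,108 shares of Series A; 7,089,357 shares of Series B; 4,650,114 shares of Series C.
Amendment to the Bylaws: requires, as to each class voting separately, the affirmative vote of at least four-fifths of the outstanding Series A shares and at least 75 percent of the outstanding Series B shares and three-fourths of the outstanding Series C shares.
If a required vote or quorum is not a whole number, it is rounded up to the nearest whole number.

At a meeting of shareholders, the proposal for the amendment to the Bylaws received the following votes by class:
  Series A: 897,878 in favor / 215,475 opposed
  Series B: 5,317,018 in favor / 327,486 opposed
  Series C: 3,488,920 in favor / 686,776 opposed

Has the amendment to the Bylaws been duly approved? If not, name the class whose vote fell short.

Series A: 4/5 of 1122108 = 897686.40, rounded up to 897687; 897,687 required, 897,878 in favor — approved.
Series B: 3/4 of 7089357 = 5317017.75, rounded up to 5317018; 5,317,018 required, 5,317,018 in favor — approved.
Series C: 3/4 of 4650114 = 3487585.50, rounded up to 3487586; 3,487,586 required, 3,488,920 in favor — approved.

Approved — every class gave the required vote.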